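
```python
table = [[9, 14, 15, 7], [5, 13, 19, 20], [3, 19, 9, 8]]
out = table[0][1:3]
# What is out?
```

table[0] = [9, 14, 15, 7]. table[0] has length 4. The slice table[0][1:3] selects indices [1, 2] (1->14, 2->15), giving [14, 15].

[14, 15]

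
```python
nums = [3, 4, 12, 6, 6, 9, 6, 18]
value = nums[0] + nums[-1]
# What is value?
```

nums has length 8. nums[0] = 3.
nums has length 8. Negative index -1 maps to positive index 8 + (-1) = 7. nums[7] = 18.
Sum: 3 + 18 = 21.

21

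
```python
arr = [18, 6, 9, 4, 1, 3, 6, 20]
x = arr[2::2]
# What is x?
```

arr has length 8. The slice arr[2::2] selects indices [2, 4, 6] (2->9, 4->1, 6->6), giving [9, 1, 6].

[9, 1, 6]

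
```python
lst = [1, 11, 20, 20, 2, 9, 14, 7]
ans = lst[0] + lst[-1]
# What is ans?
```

lst has length 8. lst[0] = 1.
lst has length 8. Negative index -1 maps to positive index 8 + (-1) = 7. lst[7] = 7.
Sum: 1 + 7 = 8.

8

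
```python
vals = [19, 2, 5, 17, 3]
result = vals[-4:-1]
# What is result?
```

vals has length 5. The slice vals[-4:-1] selects indices [1, 2, 3] (1->2, 2->5, 3->17), giving [2, 5, 17].

[2, 5, 17]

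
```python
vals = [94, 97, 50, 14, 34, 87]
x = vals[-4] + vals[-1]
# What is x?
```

vals has length 6. Negative index -4 maps to positive index 6 + (-4) = 2. vals[2] = 50.
vals has length 6. Negative index -1 maps to positive index 6 + (-1) = 5. vals[5] = 87.
Sum: 50 + 87 = 137.

137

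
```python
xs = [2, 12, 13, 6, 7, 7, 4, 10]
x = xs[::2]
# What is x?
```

xs has length 8. The slice xs[::2] selects indices [0, 2, 4, 6] (0->2, 2->13, 4->7, 6->4), giving [2, 13, 7, 4].

[2, 13, 7, 4]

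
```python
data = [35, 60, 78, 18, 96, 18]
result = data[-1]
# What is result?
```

data has length 6. Negative index -1 maps to positive index 6 + (-1) = 5. data[5] = 18.

18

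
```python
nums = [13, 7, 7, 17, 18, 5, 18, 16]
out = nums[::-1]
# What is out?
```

nums has length 8. The slice nums[::-1] selects indices [7, 6, 5, 4, 3, 2, 1, 0] (7->16, 6->18, 5->5, 4->18, 3->17, 2->7, 1->7, 0->13), giving [16, 18, 5, 18, 17, 7, 7, 13].

[16, 18, 5, 18, 17, 7, 7, 13]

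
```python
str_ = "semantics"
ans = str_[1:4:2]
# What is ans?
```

str_ has length 9. The slice str_[1:4:2] selects indices [1, 3] (1->'e', 3->'a'), giving 'ea'.

'ea'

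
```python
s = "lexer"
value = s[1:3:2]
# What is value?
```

s has length 5. The slice s[1:3:2] selects indices [1] (1->'e'), giving 'e'.

'e'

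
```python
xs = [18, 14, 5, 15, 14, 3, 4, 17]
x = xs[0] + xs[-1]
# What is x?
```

xs has length 8. xs[0] = 18.
xs has length 8. Negative index -1 maps to positive index 8 + (-1) = 7. xs[7] = 17.
Sum: 18 + 17 = 35.

35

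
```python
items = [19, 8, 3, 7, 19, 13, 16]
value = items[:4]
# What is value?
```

items has length 7. The slice items[:4] selects indices [0, 1, 2, 3] (0->19, 1->8, 2->3, 3->7), giving [19, 8, 3, 7].

[19, 8, 3, 7]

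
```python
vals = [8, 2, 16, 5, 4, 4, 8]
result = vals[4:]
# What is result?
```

vals has length 7. The slice vals[4:] selects indices [4, 5, 6] (4->4, 5->4, 6->8), giving [4, 4, 8].

[4, 4, 8]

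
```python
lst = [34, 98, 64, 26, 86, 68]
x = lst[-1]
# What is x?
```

lst has length 6. Negative index -1 maps to positive index 6 + (-1) = 5. lst[5] = 68.

68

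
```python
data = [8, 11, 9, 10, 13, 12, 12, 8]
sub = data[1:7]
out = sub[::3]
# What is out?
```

data has length 8. The slice data[1:7] selects indices [1, 2, 3, 4, 5, 6] (1->11, 2->9, 3->10, 4->13, 5->12, 6->12), giving [11, 9, 10, 13, 12, 12]. So sub = [11, 9, 10, 13, 12, 12]. sub has length 6. The slice sub[::3] selects indices [0, 3] (0->11, 3->13), giving [11, 13].

[11, 13]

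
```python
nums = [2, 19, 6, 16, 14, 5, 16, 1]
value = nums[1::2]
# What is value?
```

nums has length 8. The slice nums[1::2] selects indices [1, 3, 5, 7] (1->19, 3->16, 5->5, 7->1), giving [19, 16, 5, 1].

[19, 16, 5, 1]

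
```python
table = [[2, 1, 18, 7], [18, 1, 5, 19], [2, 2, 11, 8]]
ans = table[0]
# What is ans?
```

table has 3 rows. Row 0 is [2, 1, 18, 7].

[2, 1, 18, 7]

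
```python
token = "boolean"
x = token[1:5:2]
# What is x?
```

token has length 7. The slice token[1:5:2] selects indices [1, 3] (1->'o', 3->'l'), giving 'ol'.

'ol'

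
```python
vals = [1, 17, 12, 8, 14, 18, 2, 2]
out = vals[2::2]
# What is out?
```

vals has length 8. The slice vals[2::2] selects indices [2, 4, 6] (2->12, 4->14, 6->2), giving [12, 14, 2].

[12, 14, 2]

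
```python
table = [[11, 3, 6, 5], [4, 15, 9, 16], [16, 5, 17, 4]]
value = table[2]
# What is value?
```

table has 3 rows. Row 2 is [16, 5, 17, 4].

[16, 5, 17, 4]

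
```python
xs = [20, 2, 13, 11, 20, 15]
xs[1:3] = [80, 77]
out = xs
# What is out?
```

xs starts as [20, 2, 13, 11, 20, 15] (length 6). The slice xs[1:3] covers indices [1, 2] with values [2, 13]. Replacing that slice with [80, 77] (same length) produces [20, 80, 77, 11, 20, 15].

[20, 80, 77, 11, 20, 15]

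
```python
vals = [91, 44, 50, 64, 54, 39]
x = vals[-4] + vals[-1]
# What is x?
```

vals has length 6. Negative index -4 maps to positive index 6 + (-4) = 2. vals[2] = 50.
vals has length 6. Negative index -1 maps to positive index 6 + (-1) = 5. vals[5] = 39.
Sum: 50 + 39 = 89.

89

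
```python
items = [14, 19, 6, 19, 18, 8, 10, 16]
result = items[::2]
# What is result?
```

items has length 8. The slice items[::2] selects indices [0, 2, 4, 6] (0->14, 2->6, 4->18, 6->10), giving [14, 6, 18, 10].

[14, 6, 18, 10]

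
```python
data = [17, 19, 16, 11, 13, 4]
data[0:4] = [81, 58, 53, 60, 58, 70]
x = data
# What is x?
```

data starts as [17, 19, 16, 11, 13, 4] (length 6). The slice data[0:4] covers indices [0, 1, 2, 3] with values [17, 19, 16, 11]. Replacing that slice with [81, 58, 53, 60, 58, 70] (different length) produces [81, 58, 53, 60, 58, 70, 13, 4].

[81, 58, 53, 60, 58, 70, 13, 4]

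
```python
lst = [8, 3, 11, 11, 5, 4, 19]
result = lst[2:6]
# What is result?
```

lst has length 7. The slice lst[2:6] selects indices [2, 3, 4, 5] (2->11, 3->11, 4->5, 5->4), giving [11, 11, 5, 4].

[11, 11, 5, 4]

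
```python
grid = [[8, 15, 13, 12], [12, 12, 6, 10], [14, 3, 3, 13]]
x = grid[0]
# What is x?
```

grid has 3 rows. Row 0 is [8, 15, 13, 12].

[8, 15, 13, 12]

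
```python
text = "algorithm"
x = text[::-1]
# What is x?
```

text has length 9. The slice text[::-1] selects indices [8, 7, 6, 5, 4, 3, 2, 1, 0] (8->'m', 7->'h', 6->'t', 5->'i', 4->'r', 3->'o', 2->'g', 1->'l', 0->'a'), giving 'mhtirogla'.

'mhtirogla'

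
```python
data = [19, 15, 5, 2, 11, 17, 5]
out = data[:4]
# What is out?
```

data has length 7. The slice data[:4] selects indices [0, 1, 2, 3] (0->19, 1->15, 2->5, 3->2), giving [19, 15, 5, 2].

[19, 15, 5, 2]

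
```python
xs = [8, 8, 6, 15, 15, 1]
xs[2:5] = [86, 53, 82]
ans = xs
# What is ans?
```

xs starts as [8, 8, 6, 15, 15, 1] (length 6). The slice xs[2:5] covers indices [2, 3, 4] with values [6, 15, 15]. Replacing that slice with [86, 53, 82] (same length) produces [8, 8, 86, 53, 82, 1].

[8, 8, 86, 53, 82, 1]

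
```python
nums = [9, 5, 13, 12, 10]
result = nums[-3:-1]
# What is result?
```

nums has length 5. The slice nums[-3:-1] selects indices [2, 3] (2->13, 3->12), giving [13, 12].

[13, 12]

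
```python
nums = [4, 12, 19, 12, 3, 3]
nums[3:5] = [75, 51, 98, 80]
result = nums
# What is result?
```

nums starts as [4, 12, 19, 12, 3, 3] (length 6). The slice nums[3:5] covers indices [3, 4] with values [12, 3]. Replacing that slice with [75, 51, 98, 80] (different length) produces [4, 12, 19, 75, 51, 98, 80, 3].

[4, 12, 19, 75, 51, 98, 80, 3]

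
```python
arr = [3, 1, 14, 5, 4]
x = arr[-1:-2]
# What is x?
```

arr has length 5. The slice arr[-1:-2] resolves to an empty index range, so the result is [].

[]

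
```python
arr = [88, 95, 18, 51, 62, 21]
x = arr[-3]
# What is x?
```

arr has length 6. Negative index -3 maps to positive index 6 + (-3) = 3. arr[3] = 51.

51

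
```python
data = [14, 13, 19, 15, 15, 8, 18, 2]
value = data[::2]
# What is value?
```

data has length 8. The slice data[::2] selects indices [0, 2, 4, 6] (0->14, 2->19, 4->15, 6->18), giving [14, 19, 15, 18].

[14, 19, 15, 18]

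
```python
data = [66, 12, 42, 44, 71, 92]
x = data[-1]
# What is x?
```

data has length 6. Negative index -1 maps to positive index 6 + (-1) = 5. data[5] = 92.

92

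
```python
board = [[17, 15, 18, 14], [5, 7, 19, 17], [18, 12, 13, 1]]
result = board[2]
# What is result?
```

board has 3 rows. Row 2 is [18, 12, 13, 1].

[18, 12, 13, 1]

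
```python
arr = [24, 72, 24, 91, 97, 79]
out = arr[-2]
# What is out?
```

arr has length 6. Negative index -2 maps to positive index 6 + (-2) = 4. arr[4] = 97.

97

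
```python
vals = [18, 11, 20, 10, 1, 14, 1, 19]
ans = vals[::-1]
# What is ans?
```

vals has length 8. The slice vals[::-1] selects indices [7, 6, 5, 4, 3, 2, 1, 0] (7->19, 6->1, 5->14, 4->1, 3->10, 2->20, 1->11, 0->18), giving [19, 1, 14, 1, 10, 20, 11, 18].

[19, 1, 14, 1, 10, 20, 11, 18]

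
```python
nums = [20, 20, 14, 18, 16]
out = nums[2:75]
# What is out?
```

nums has length 5. The slice nums[2:75] selects indices [2, 3, 4] (2->14, 3->18, 4->16), giving [14, 18, 16].

[14, 18, 16]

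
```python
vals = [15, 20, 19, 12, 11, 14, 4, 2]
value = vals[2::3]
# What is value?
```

vals has length 8. The slice vals[2::3] selects indices [2, 5] (2->19, 5->14), giving [19, 14].

[19, 14]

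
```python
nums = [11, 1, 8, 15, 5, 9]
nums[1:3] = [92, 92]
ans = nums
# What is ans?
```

nums starts as [11, 1, 8, 15, 5, 9] (length 6). The slice nums[1:3] covers indices [1, 2] with values [1, 8]. Replacing that slice with [92, 92] (same length) produces [11, 92, 92, 15, 5, 9].

[11, 92, 92, 15, 5, 9]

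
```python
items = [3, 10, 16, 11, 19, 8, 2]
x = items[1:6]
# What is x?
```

items has length 7. The slice items[1:6] selects indices [1, 2, 3, 4, 5] (1->10, 2->16, 3->11, 4->19, 5->8), giving [10, 16, 11, 19, 8].

[10, 16, 11, 19, 8]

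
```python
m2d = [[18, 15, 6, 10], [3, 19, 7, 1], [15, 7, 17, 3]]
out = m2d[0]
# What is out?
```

m2d has 3 rows. Row 0 is [18, 15, 6, 10].

[18, 15, 6, 10]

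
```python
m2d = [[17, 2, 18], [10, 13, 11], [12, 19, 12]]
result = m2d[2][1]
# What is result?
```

m2d[2] = [12, 19, 12]. Taking column 1 of that row yields 19.

19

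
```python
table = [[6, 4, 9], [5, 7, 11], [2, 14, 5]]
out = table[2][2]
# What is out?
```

table[2] = [2, 14, 5]. Taking column 2 of that row yields 5.

5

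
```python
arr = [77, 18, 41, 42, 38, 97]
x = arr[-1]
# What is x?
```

arr has length 6. Negative index -1 maps to positive index 6 + (-1) = 5. arr[5] = 97.

97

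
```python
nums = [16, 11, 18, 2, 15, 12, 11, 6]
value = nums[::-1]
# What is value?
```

nums has length 8. The slice nums[::-1] selects indices [7, 6, 5, 4, 3, 2, 1, 0] (7->6, 6->11, 5->12, 4->15, 3->2, 2->18, 1->11, 0->16), giving [6, 11, 12, 15, 2, 18, 11, 16].

[6, 11, 12, 15, 2, 18, 11, 16]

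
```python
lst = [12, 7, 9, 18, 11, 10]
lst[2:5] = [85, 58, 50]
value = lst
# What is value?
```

lst starts as [12, 7, 9, 18, 11, 10] (length 6). The slice lst[2:5] covers indices [2, 3, 4] with values [9, 18, 11]. Replacing that slice with [85, 58, 50] (same length) produces [12, 7, 85, 58, 50, 10].

[12, 7, 85, 58, 50, 10]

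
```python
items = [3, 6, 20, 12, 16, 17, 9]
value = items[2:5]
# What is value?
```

items has length 7. The slice items[2:5] selects indices [2, 3, 4] (2->20, 3->12, 4->16), giving [20, 12, 16].

[20, 12, 16]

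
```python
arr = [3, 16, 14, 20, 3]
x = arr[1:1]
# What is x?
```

arr has length 5. The slice arr[1:1] resolves to an empty index range, so the result is [].

[]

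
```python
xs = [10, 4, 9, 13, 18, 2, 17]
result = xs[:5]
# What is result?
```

xs has length 7. The slice xs[:5] selects indices [0, 1, 2, 3, 4] (0->10, 1->4, 2->9, 3->13, 4->18), giving [10, 4, 9, 13, 18].

[10, 4, 9, 13, 18]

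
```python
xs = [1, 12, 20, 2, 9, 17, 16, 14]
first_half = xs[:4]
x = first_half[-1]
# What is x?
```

xs has length 8. The slice xs[:4] selects indices [0, 1, 2, 3] (0->1, 1->12, 2->20, 3->2), giving [1, 12, 20, 2]. So first_half = [1, 12, 20, 2]. Then first_half[-1] = 2.

2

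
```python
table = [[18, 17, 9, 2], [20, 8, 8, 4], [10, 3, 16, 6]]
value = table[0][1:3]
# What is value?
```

table[0] = [18, 17, 9, 2]. table[0] has length 4. The slice table[0][1:3] selects indices [1, 2] (1->17, 2->9), giving [17, 9].

[17, 9]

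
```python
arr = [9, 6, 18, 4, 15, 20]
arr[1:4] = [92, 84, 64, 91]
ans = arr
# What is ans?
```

arr starts as [9, 6, 18, 4, 15, 20] (length 6). The slice arr[1:4] covers indices [1, 2, 3] with values [6, 18, 4]. Replacing that slice with [92, 84, 64, 91] (different length) produces [9, 92, 84, 64, 91, 15, 20].

[9, 92, 84, 64, 91, 15, 20]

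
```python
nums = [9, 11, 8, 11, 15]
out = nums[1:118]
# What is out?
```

nums has length 5. The slice nums[1:118] selects indices [1, 2, 3, 4] (1->11, 2->8, 3->11, 4->15), giving [11, 8, 11, 15].

[11, 8, 11, 15]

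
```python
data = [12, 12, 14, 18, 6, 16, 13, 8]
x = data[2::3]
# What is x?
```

data has length 8. The slice data[2::3] selects indices [2, 5] (2->14, 5->16), giving [14, 16].

[14, 16]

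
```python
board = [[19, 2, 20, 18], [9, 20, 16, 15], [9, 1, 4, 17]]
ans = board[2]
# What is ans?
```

board has 3 rows. Row 2 is [9, 1, 4, 17].

[9, 1, 4, 17]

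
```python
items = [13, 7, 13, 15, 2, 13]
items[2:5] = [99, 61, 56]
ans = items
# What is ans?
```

items starts as [13, 7, 13, 15, 2, 13] (length 6). The slice items[2:5] covers indices [2, 3, 4] with values [13, 15, 2]. Replacing that slice with [99, 61, 56] (same length) produces [13, 7, 99, 61, 56, 13].

[13, 7, 99, 61, 56, 13]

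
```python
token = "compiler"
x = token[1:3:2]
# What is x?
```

token has length 8. The slice token[1:3:2] selects indices [1] (1->'o'), giving 'o'.

'o'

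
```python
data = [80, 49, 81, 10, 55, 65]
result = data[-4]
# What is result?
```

data has length 6. Negative index -4 maps to positive index 6 + (-4) = 2. data[2] = 81.

81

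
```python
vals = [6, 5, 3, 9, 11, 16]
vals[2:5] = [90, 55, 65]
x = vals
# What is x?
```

vals starts as [6, 5, 3, 9, 11, 16] (length 6). The slice vals[2:5] covers indices [2, 3, 4] with values [3, 9, 11]. Replacing that slice with [90, 55, 65] (same length) produces [6, 5, 90, 55, 65, 16].

[6, 5, 90, 55, 65, 16]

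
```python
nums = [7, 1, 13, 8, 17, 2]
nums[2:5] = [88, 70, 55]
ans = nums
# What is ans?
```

nums starts as [7, 1, 13, 8, 17, 2] (length 6). The slice nums[2:5] covers indices [2, 3, 4] with values [13, 8, 17]. Replacing that slice with [88, 70, 55] (same length) produces [7, 1, 88, 70, 55, 2].

[7, 1, 88, 70, 55, 2]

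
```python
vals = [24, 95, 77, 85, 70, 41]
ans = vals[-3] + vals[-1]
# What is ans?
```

vals has length 6. Negative index -3 maps to positive index 6 + (-3) = 3. vals[3] = 85.
vals has length 6. Negative index -1 maps to positive index 6 + (-1) = 5. vals[5] = 41.
Sum: 85 + 41 = 126.

126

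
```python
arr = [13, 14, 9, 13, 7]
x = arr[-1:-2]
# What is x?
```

arr has length 5. The slice arr[-1:-2] resolves to an empty index range, so the result is [].

[]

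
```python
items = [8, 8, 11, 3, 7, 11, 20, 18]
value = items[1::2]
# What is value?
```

items has length 8. The slice items[1::2] selects indices [1, 3, 5, 7] (1->8, 3->3, 5->11, 7->18), giving [8, 3, 11, 18].

[8, 3, 11, 18]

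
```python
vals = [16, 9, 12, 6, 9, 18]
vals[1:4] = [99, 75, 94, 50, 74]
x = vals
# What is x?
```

vals starts as [16, 9, 12, 6, 9, 18] (length 6). The slice vals[1:4] covers indices [1, 2, 3] with values [9, 12, 6]. Replacing that slice with [99, 75, 94, 50, 74] (different length) produces [16, 99, 75, 94, 50, 74, 9, 18].

[16, 99, 75, 94, 50, 74, 9, 18]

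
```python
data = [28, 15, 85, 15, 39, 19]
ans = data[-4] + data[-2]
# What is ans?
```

data has length 6. Negative index -4 maps to positive index 6 + (-4) = 2. data[2] = 85.
data has length 6. Negative index -2 maps to positive index 6 + (-2) = 4. data[4] = 39.
Sum: 85 + 39 = 124.

124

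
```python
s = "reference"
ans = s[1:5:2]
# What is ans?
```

s has length 9. The slice s[1:5:2] selects indices [1, 3] (1->'e', 3->'e'), giving 'ee'.

'ee'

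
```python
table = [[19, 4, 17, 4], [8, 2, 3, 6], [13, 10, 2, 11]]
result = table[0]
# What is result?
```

table has 3 rows. Row 0 is [19, 4, 17, 4].

[19, 4, 17, 4]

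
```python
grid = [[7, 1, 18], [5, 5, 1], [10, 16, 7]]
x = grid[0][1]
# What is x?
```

grid[0] = [7, 1, 18]. Taking column 1 of that row yields 1.

1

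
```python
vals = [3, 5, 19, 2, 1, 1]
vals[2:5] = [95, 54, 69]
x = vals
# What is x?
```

vals starts as [3, 5, 19, 2, 1, 1] (length 6). The slice vals[2:5] covers indices [2, 3, 4] with values [19, 2, 1]. Replacing that slice with [95, 54, 69] (same length) produces [3, 5, 95, 54, 69, 1].

[3, 5, 95, 54, 69, 1]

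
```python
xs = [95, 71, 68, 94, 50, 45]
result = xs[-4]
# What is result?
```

xs has length 6. Negative index -4 maps to positive index 6 + (-4) = 2. xs[2] = 68.

68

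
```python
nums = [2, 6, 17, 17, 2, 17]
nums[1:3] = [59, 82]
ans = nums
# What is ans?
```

nums starts as [2, 6, 17, 17, 2, 17] (length 6). The slice nums[1:3] covers indices [1, 2] with values [6, 17]. Replacing that slice with [59, 82] (same length) produces [2, 59, 82, 17, 2, 17].

[2, 59, 82, 17, 2, 17]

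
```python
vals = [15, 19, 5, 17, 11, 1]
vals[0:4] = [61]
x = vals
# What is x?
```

vals starts as [15, 19, 5, 17, 11, 1] (length 6). The slice vals[0:4] covers indices [0, 1, 2, 3] with values [15, 19, 5, 17]. Replacing that slice with [61] (different length) produces [61, 11, 1].

[61, 11, 1]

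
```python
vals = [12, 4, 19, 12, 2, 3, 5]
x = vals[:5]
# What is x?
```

vals has length 7. The slice vals[:5] selects indices [0, 1, 2, 3, 4] (0->12, 1->4, 2->19, 3->12, 4->2), giving [12, 4, 19, 12, 2].

[12, 4, 19, 12, 2]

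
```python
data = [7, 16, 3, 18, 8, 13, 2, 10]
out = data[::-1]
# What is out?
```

data has length 8. The slice data[::-1] selects indices [7, 6, 5, 4, 3, 2, 1, 0] (7->10, 6->2, 5->13, 4->8, 3->18, 2->3, 1->16, 0->7), giving [10, 2, 13, 8, 18, 3, 16, 7].

[10, 2, 13, 8, 18, 3, 16, 7]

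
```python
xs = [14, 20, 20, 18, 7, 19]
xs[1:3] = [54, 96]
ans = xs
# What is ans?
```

xs starts as [14, 20, 20, 18, 7, 19] (length 6). The slice xs[1:3] covers indices [1, 2] with values [20, 20]. Replacing that slice with [54, 96] (same length) produces [14, 54, 96, 18, 7, 19].

[14, 54, 96, 18, 7, 19]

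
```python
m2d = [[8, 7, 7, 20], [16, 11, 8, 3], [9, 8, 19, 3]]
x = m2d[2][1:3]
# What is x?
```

m2d[2] = [9, 8, 19, 3]. m2d[2] has length 4. The slice m2d[2][1:3] selects indices [1, 2] (1->8, 2->19), giving [8, 19].

[8, 19]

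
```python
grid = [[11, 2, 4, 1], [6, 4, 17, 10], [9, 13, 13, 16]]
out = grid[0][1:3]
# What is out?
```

grid[0] = [11, 2, 4, 1]. grid[0] has length 4. The slice grid[0][1:3] selects indices [1, 2] (1->2, 2->4), giving [2, 4].

[2, 4]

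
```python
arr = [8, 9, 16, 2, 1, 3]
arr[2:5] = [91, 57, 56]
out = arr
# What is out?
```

arr starts as [8, 9, 16, 2, 1, 3] (length 6). The slice arr[2:5] covers indices [2, 3, 4] with values [16, 2, 1]. Replacing that slice with [91, 57, 56] (same length) produces [8, 9, 91, 57, 56, 3].

[8, 9, 91, 57, 56, 3]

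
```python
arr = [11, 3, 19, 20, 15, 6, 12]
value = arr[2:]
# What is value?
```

arr has length 7. The slice arr[2:] selects indices [2, 3, 4, 5, 6] (2->19, 3->20, 4->15, 5->6, 6->12), giving [19, 20, 15, 6, 12].

[19, 20, 15, 6, 12]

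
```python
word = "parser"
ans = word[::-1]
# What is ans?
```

word has length 6. The slice word[::-1] selects indices [5, 4, 3, 2, 1, 0] (5->'r', 4->'e', 3->'s', 2->'r', 1->'a', 0->'p'), giving 'resrap'.

'resrap'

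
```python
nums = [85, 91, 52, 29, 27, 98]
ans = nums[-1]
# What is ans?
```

nums has length 6. Negative index -1 maps to positive index 6 + (-1) = 5. nums[5] = 98.

98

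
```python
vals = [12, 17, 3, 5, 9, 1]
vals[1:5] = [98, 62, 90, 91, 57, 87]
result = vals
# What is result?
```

vals starts as [12, 17, 3, 5, 9, 1] (length 6). The slice vals[1:5] covers indices [1, 2, 3, 4] with values [17, 3, 5, 9]. Replacing that slice with [98, 62, 90, 91, 57, 87] (different length) produces [12, 98, 62, 90, 91, 57, 87, 1].

[12, 98, 62, 90, 91, 57, 87, 1]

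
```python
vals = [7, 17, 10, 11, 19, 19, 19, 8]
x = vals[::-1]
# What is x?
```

vals has length 8. The slice vals[::-1] selects indices [7, 6, 5, 4, 3, 2, 1, 0] (7->8, 6->19, 5->19, 4->19, 3->11, 2->10, 1->17, 0->7), giving [8, 19, 19, 19, 11, 10, 17, 7].

[8, 19, 19, 19, 11, 10, 17, 7]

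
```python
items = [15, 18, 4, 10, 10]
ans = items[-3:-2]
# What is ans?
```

items has length 5. The slice items[-3:-2] selects indices [2] (2->4), giving [4].

[4]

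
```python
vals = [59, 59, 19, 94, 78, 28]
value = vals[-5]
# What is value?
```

vals has length 6. Negative index -5 maps to positive index 6 + (-5) = 1. vals[1] = 59.

59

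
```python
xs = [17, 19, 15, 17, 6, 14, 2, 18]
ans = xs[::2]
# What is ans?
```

xs has length 8. The slice xs[::2] selects indices [0, 2, 4, 6] (0->17, 2->15, 4->6, 6->2), giving [17, 15, 6, 2].

[17, 15, 6, 2]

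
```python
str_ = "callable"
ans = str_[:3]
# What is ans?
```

str_ has length 8. The slice str_[:3] selects indices [0, 1, 2] (0->'c', 1->'a', 2->'l'), giving 'cal'.

'cal'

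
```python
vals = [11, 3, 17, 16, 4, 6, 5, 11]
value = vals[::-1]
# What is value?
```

vals has length 8. The slice vals[::-1] selects indices [7, 6, 5, 4, 3, 2, 1, 0] (7->11, 6->5, 5->6, 4->4, 3->16, 2->17, 1->3, 0->11), giving [11, 5, 6, 4, 16, 17, 3, 11].

[11, 5, 6, 4, 16, 17, 3, 11]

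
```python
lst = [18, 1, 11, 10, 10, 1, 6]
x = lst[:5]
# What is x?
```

lst has length 7. The slice lst[:5] selects indices [0, 1, 2, 3, 4] (0->18, 1->1, 2->11, 3->10, 4->10), giving [18, 1, 11, 10, 10].

[18, 1, 11, 10, 10]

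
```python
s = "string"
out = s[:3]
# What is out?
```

s has length 6. The slice s[:3] selects indices [0, 1, 2] (0->'s', 1->'t', 2->'r'), giving 'str'.

'str'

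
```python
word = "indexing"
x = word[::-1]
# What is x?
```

word has length 8. The slice word[::-1] selects indices [7, 6, 5, 4, 3, 2, 1, 0] (7->'g', 6->'n', 5->'i', 4->'x', 3->'e', 2->'d', 1->'n', 0->'i'), giving 'gnixedni'.

'gnixedni'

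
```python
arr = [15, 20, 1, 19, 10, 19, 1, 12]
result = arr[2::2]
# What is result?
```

arr has length 8. The slice arr[2::2] selects indices [2, 4, 6] (2->1, 4->10, 6->1), giving [1, 10, 1].

[1, 10, 1]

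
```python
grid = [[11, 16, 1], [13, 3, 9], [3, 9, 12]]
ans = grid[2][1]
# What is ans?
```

grid[2] = [3, 9, 12]. Taking column 1 of that row yields 9.

9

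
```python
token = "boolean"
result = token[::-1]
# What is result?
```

token has length 7. The slice token[::-1] selects indices [6, 5, 4, 3, 2, 1, 0] (6->'n', 5->'a', 4->'e', 3->'l', 2->'o', 1->'o', 0->'b'), giving 'naeloob'.

'naeloob'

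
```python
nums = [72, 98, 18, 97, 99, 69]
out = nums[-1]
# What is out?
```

nums has length 6. Negative index -1 maps to positive index 6 + (-1) = 5. nums[5] = 69.

69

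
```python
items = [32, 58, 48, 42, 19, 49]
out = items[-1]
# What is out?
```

items has length 6. Negative index -1 maps to positive index 6 + (-1) = 5. items[5] = 49.

49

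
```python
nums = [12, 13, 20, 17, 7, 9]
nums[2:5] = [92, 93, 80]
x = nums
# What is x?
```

nums starts as [12, 13, 20, 17, 7, 9] (length 6). The slice nums[2:5] covers indices [2, 3, 4] with values [20, 17, 7]. Replacing that slice with [92, 93, 80] (same length) produces [12, 13, 92, 93, 80, 9].

[12, 13, 92, 93, 80, 9]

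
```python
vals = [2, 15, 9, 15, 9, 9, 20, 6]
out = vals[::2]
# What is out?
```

vals has length 8. The slice vals[::2] selects indices [0, 2, 4, 6] (0->2, 2->9, 4->9, 6->20), giving [2, 9, 9, 20].

[2, 9, 9, 20]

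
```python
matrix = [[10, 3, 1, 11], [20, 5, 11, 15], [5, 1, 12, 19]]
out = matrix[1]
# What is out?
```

matrix has 3 rows. Row 1 is [20, 5, 11, 15].

[20, 5, 11, 15]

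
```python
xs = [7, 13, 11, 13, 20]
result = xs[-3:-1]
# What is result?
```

xs has length 5. The slice xs[-3:-1] selects indices [2, 3] (2->11, 3->13), giving [11, 13].

[11, 13]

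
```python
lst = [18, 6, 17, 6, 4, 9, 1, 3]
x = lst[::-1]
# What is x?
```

lst has length 8. The slice lst[::-1] selects indices [7, 6, 5, 4, 3, 2, 1, 0] (7->3, 6->1, 5->9, 4->4, 3->6, 2->17, 1->6, 0->18), giving [3, 1, 9, 4, 6, 17, 6, 18].

[3, 1, 9, 4, 6, 17, 6, 18]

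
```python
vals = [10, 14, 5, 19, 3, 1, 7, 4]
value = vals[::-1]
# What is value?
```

vals has length 8. The slice vals[::-1] selects indices [7, 6, 5, 4, 3, 2, 1, 0] (7->4, 6->7, 5->1, 4->3, 3->19, 2->5, 1->14, 0->10), giving [4, 7, 1, 3, 19, 5, 14, 10].

[4, 7, 1, 3, 19, 5, 14, 10]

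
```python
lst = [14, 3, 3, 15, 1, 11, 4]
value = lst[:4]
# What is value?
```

lst has length 7. The slice lst[:4] selects indices [0, 1, 2, 3] (0->14, 1->3, 2->3, 3->15), giving [14, 3, 3, 15].

[14, 3, 3, 15]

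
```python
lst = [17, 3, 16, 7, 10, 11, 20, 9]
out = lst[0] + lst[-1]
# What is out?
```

lst has length 8. lst[0] = 17.
lst has length 8. Negative index -1 maps to positive index 8 + (-1) = 7. lst[7] = 9.
Sum: 17 + 9 = 26.

26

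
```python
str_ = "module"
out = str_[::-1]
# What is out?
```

str_ has length 6. The slice str_[::-1] selects indices [5, 4, 3, 2, 1, 0] (5->'e', 4->'l', 3->'u', 2->'d', 1->'o', 0->'m'), giving 'eludom'.

'eludom'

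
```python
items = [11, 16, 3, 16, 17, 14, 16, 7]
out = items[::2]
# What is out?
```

items has length 8. The slice items[::2] selects indices [0, 2, 4, 6] (0->11, 2->3, 4->17, 6->16), giving [11, 3, 17, 16].

[11, 3, 17, 16]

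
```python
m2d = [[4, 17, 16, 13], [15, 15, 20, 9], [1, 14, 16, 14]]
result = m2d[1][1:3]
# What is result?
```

m2d[1] = [15, 15, 20, 9]. m2d[1] has length 4. The slice m2d[1][1:3] selects indices [1, 2] (1->15, 2->20), giving [15, 20].

[15, 20]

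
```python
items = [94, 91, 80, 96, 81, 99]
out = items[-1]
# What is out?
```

items has length 6. Negative index -1 maps to positive index 6 + (-1) = 5. items[5] = 99.

99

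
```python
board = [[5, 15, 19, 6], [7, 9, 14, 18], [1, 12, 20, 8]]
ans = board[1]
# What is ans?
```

board has 3 rows. Row 1 is [7, 9, 14, 18].

[7, 9, 14, 18]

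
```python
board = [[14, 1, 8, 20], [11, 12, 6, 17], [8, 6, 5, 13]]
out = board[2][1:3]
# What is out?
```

board[2] = [8, 6, 5, 13]. board[2] has length 4. The slice board[2][1:3] selects indices [1, 2] (1->6, 2->5), giving [6, 5].

[6, 5]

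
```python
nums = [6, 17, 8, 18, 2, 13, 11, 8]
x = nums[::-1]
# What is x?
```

nums has length 8. The slice nums[::-1] selects indices [7, 6, 5, 4, 3, 2, 1, 0] (7->8, 6->11, 5->13, 4->2, 3->18, 2->8, 1->17, 0->6), giving [8, 11, 13, 2, 18, 8, 17, 6].

[8, 11, 13, 2, 18, 8, 17, 6]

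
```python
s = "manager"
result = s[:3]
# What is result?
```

s has length 7. The slice s[:3] selects indices [0, 1, 2] (0->'m', 1->'a', 2->'n'), giving 'man'.

'man'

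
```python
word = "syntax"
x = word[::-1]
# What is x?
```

word has length 6. The slice word[::-1] selects indices [5, 4, 3, 2, 1, 0] (5->'x', 4->'a', 3->'t', 2->'n', 1->'y', 0->'s'), giving 'xatnys'.

'xatnys'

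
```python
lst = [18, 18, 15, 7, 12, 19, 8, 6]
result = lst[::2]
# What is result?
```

lst has length 8. The slice lst[::2] selects indices [0, 2, 4, 6] (0->18, 2->15, 4->12, 6->8), giving [18, 15, 12, 8].

[18, 15, 12, 8]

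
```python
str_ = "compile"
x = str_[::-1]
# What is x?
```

str_ has length 7. The slice str_[::-1] selects indices [6, 5, 4, 3, 2, 1, 0] (6->'e', 5->'l', 4->'i', 3->'p', 2->'m', 1->'o', 0->'c'), giving 'elipmoc'.

'elipmoc'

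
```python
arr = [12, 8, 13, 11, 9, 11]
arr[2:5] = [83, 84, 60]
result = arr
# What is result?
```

arr starts as [12, 8, 13, 11, 9, 11] (length 6). The slice arr[2:5] covers indices [2, 3, 4] with values [13, 11, 9]. Replacing that slice with [83, 84, 60] (same length) produces [12, 8, 83, 84, 60, 11].

[12, 8, 83, 84, 60, 11]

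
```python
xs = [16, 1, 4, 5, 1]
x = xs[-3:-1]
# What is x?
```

xs has length 5. The slice xs[-3:-1] selects indices [2, 3] (2->4, 3->5), giving [4, 5].

[4, 5]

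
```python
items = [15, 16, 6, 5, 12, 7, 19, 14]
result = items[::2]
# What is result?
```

items has length 8. The slice items[::2] selects indices [0, 2, 4, 6] (0->15, 2->6, 4->12, 6->19), giving [15, 6, 12, 19].

[15, 6, 12, 19]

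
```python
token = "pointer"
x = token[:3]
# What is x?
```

token has length 7. The slice token[:3] selects indices [0, 1, 2] (0->'p', 1->'o', 2->'i'), giving 'poi'.

'poi'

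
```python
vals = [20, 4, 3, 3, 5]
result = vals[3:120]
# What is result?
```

vals has length 5. The slice vals[3:120] selects indices [3, 4] (3->3, 4->5), giving [3, 5].

[3, 5]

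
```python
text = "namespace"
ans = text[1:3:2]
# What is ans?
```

text has length 9. The slice text[1:3:2] selects indices [1] (1->'a'), giving 'a'.

'a'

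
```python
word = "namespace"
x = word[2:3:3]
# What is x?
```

word has length 9. The slice word[2:3:3] selects indices [2] (2->'m'), giving 'm'.

'm'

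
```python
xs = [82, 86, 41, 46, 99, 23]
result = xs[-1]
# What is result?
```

xs has length 6. Negative index -1 maps to positive index 6 + (-1) = 5. xs[5] = 23.

23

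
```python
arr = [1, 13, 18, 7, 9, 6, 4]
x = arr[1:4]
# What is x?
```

arr has length 7. The slice arr[1:4] selects indices [1, 2, 3] (1->13, 2->18, 3->7), giving [13, 18, 7].

[13, 18, 7]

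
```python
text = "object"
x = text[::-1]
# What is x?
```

text has length 6. The slice text[::-1] selects indices [5, 4, 3, 2, 1, 0] (5->'t', 4->'c', 3->'e', 2->'j', 1->'b', 0->'o'), giving 'tcejbo'.

'tcejbo'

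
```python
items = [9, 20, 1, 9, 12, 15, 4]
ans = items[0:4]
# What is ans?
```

items has length 7. The slice items[0:4] selects indices [0, 1, 2, 3] (0->9, 1->20, 2->1, 3->9), giving [9, 20, 1, 9].

[9, 20, 1, 9]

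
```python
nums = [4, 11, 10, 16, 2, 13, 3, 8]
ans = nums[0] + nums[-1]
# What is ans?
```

nums has length 8. nums[0] = 4.
nums has length 8. Negative index -1 maps to positive index 8 + (-1) = 7. nums[7] = 8.
Sum: 4 + 8 = 12.

12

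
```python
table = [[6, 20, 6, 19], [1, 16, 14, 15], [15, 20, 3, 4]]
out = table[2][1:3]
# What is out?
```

table[2] = [15, 20, 3, 4]. table[2] has length 4. The slice table[2][1:3] selects indices [1, 2] (1->20, 2->3), giving [20, 3].

[20, 3]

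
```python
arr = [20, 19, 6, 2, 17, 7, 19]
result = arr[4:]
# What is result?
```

arr has length 7. The slice arr[4:] selects indices [4, 5, 6] (4->17, 5->7, 6->19), giving [17, 7, 19].

[17, 7, 19]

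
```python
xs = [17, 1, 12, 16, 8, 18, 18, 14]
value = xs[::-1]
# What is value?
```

xs has length 8. The slice xs[::-1] selects indices [7, 6, 5, 4, 3, 2, 1, 0] (7->14, 6->18, 5->18, 4->8, 3->16, 2->12, 1->1, 0->17), giving [14, 18, 18, 8, 16, 12, 1, 17].

[14, 18, 18, 8, 16, 12, 1, 17]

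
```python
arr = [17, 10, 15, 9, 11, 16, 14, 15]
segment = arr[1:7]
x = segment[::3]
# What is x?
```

arr has length 8. The slice arr[1:7] selects indices [1, 2, 3, 4, 5, 6] (1->10, 2->15, 3->9, 4->11, 5->16, 6->14), giving [10, 15, 9, 11, 16, 14]. So segment = [10, 15, 9, 11, 16, 14]. segment has length 6. The slice segment[::3] selects indices [0, 3] (0->10, 3->11), giving [10, 11].

[10, 11]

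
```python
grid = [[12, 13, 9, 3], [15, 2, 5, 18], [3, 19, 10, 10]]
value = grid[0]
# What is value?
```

grid has 3 rows. Row 0 is [12, 13, 9, 3].

[12, 13, 9, 3]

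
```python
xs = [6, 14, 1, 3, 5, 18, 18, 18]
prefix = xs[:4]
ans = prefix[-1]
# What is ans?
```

xs has length 8. The slice xs[:4] selects indices [0, 1, 2, 3] (0->6, 1->14, 2->1, 3->3), giving [6, 14, 1, 3]. So prefix = [6, 14, 1, 3]. Then prefix[-1] = 3.

3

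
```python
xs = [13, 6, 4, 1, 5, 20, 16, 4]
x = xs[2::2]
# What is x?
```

xs has length 8. The slice xs[2::2] selects indices [2, 4, 6] (2->4, 4->5, 6->16), giving [4, 5, 16].

[4, 5, 16]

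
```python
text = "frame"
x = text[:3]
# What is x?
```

text has length 5. The slice text[:3] selects indices [0, 1, 2] (0->'f', 1->'r', 2->'a'), giving 'fra'.

'fra'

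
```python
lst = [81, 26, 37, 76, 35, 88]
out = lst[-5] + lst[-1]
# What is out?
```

lst has length 6. Negative index -5 maps to positive index 6 + (-5) = 1. lst[1] = 26.
lst has length 6. Negative index -1 maps to positive index 6 + (-1) = 5. lst[5] = 88.
Sum: 26 + 88 = 114.

114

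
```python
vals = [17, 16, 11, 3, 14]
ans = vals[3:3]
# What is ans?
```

vals has length 5. The slice vals[3:3] resolves to an empty index range, so the result is [].

[]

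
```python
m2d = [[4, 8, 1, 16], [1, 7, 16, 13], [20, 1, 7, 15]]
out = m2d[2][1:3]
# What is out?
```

m2d[2] = [20, 1, 7, 15]. m2d[2] has length 4. The slice m2d[2][1:3] selects indices [1, 2] (1->1, 2->7), giving [1, 7].

[1, 7]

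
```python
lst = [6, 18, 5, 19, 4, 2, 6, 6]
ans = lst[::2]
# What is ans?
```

lst has length 8. The slice lst[::2] selects indices [0, 2, 4, 6] (0->6, 2->5, 4->4, 6->6), giving [6, 5, 4, 6].

[6, 5, 4, 6]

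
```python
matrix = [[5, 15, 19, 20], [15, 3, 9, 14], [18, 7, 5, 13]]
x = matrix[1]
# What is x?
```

matrix has 3 rows. Row 1 is [15, 3, 9, 14].

[15, 3, 9, 14]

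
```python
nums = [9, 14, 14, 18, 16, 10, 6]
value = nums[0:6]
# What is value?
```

nums has length 7. The slice nums[0:6] selects indices [0, 1, 2, 3, 4, 5] (0->9, 1->14, 2->14, 3->18, 4->16, 5->10), giving [9, 14, 14, 18, 16, 10].

[9, 14, 14, 18, 16, 10]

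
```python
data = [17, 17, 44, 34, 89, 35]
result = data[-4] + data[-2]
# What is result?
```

data has length 6. Negative index -4 maps to positive index 6 + (-4) = 2. data[2] = 44.
data has length 6. Negative index -2 maps to positive index 6 + (-2) = 4. data[4] = 89.
Sum: 44 + 89 = 133.

133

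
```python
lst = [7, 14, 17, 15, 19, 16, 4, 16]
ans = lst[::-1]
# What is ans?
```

lst has length 8. The slice lst[::-1] selects indices [7, 6, 5, 4, 3, 2, 1, 0] (7->16, 6->4, 5->16, 4->19, 3->15, 2->17, 1->14, 0->7), giving [16, 4, 16, 19, 15, 17, 14, 7].

[16, 4, 16, 19, 15, 17, 14, 7]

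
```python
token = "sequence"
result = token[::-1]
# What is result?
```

token has length 8. The slice token[::-1] selects indices [7, 6, 5, 4, 3, 2, 1, 0] (7->'e', 6->'c', 5->'n', 4->'e', 3->'u', 2->'q', 1->'e', 0->'s'), giving 'ecneuqes'.

'ecneuqes'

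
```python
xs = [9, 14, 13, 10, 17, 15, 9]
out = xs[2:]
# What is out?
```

xs has length 7. The slice xs[2:] selects indices [2, 3, 4, 5, 6] (2->13, 3->10, 4->17, 5->15, 6->9), giving [13, 10, 17, 15, 9].

[13, 10, 17, 15, 9]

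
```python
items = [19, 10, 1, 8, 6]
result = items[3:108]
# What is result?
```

items has length 5. The slice items[3:108] selects indices [3, 4] (3->8, 4->6), giving [8, 6].

[8, 6]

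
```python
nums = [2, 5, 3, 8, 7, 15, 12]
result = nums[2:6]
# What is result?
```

nums has length 7. The slice nums[2:6] selects indices [2, 3, 4, 5] (2->3, 3->8, 4->7, 5->15), giving [3, 8, 7, 15].

[3, 8, 7, 15]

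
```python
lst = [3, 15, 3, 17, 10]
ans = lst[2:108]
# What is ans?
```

lst has length 5. The slice lst[2:108] selects indices [2, 3, 4] (2->3, 3->17, 4->10), giving [3, 17, 10].

[3, 17, 10]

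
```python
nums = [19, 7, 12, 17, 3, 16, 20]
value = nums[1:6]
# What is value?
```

nums has length 7. The slice nums[1:6] selects indices [1, 2, 3, 4, 5] (1->7, 2->12, 3->17, 4->3, 5->16), giving [7, 12, 17, 3, 16].

[7, 12, 17, 3, 16]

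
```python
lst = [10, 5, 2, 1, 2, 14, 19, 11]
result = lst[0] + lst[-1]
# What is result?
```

lst has length 8. lst[0] = 10.
lst has length 8. Negative index -1 maps to positive index 8 + (-1) = 7. lst[7] = 11.
Sum: 10 + 11 = 21.

21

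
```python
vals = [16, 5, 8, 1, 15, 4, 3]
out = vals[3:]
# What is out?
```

vals has length 7. The slice vals[3:] selects indices [3, 4, 5, 6] (3->1, 4->15, 5->4, 6->3), giving [1, 15, 4, 3].

[1, 15, 4, 3]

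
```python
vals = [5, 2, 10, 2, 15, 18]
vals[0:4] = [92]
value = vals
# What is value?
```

vals starts as [5, 2, 10, 2, 15, 18] (length 6). The slice vals[0:4] covers indices [0, 1, 2, 3] with values [5, 2, 10, 2]. Replacing that slice with [92] (different length) produces [92, 15, 18].

[92, 15, 18]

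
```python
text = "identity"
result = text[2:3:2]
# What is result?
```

text has length 8. The slice text[2:3:2] selects indices [2] (2->'e'), giving 'e'.

'e'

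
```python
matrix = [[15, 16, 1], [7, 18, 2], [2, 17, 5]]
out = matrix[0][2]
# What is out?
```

matrix[0] = [15, 16, 1]. Taking column 2 of that row yields 1.

1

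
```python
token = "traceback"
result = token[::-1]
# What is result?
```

token has length 9. The slice token[::-1] selects indices [8, 7, 6, 5, 4, 3, 2, 1, 0] (8->'k', 7->'c', 6->'a', 5->'b', 4->'e', 3->'c', 2->'a', 1->'r', 0->'t'), giving 'kcabecart'.

'kcabecart'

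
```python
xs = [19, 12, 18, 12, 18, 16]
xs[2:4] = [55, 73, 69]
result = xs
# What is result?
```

xs starts as [19, 12, 18, 12, 18, 16] (length 6). The slice xs[2:4] covers indices [2, 3] with values [18, 12]. Replacing that slice with [55, 73, 69] (different length) produces [19, 12, 55, 73, 69, 18, 16].

[19, 12, 55, 73, 69, 18, 16]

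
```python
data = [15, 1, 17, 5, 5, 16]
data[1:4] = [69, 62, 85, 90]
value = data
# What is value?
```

data starts as [15, 1, 17, 5, 5, 16] (length 6). The slice data[1:4] covers indices [1, 2, 3] with values [1, 17, 5]. Replacing that slice with [69, 62, 85, 90] (different length) produces [15, 69, 62, 85, 90, 5, 16].

[15, 69, 62, 85, 90, 5, 16]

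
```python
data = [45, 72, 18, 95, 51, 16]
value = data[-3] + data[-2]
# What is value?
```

data has length 6. Negative index -3 maps to positive index 6 + (-3) = 3. data[3] = 95.
data has length 6. Negative index -2 maps to positive index 6 + (-2) = 4. data[4] = 51.
Sum: 95 + 51 = 146.

146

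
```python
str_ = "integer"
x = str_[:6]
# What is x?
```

str_ has length 7. The slice str_[:6] selects indices [0, 1, 2, 3, 4, 5] (0->'i', 1->'n', 2->'t', 3->'e', 4->'g', 5->'e'), giving 'intege'.

'intege'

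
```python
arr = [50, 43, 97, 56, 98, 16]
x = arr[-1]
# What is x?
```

arr has length 6. Negative index -1 maps to positive index 6 + (-1) = 5. arr[5] = 16.

16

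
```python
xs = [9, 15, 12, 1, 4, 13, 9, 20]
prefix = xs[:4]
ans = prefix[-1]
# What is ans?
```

xs has length 8. The slice xs[:4] selects indices [0, 1, 2, 3] (0->9, 1->15, 2->12, 3->1), giving [9, 15, 12, 1]. So prefix = [9, 15, 12, 1]. Then prefix[-1] = 1.

1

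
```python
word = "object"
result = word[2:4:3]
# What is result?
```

word has length 6. The slice word[2:4:3] selects indices [2] (2->'j'), giving 'j'.

'j'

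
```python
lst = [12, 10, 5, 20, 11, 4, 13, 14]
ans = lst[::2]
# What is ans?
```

lst has length 8. The slice lst[::2] selects indices [0, 2, 4, 6] (0->12, 2->5, 4->11, 6->13), giving [12, 5, 11, 13].

[12, 5, 11, 13]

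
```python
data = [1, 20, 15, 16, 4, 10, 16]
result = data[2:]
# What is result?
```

data has length 7. The slice data[2:] selects indices [2, 3, 4, 5, 6] (2->15, 3->16, 4->4, 5->10, 6->16), giving [15, 16, 4, 10, 16].

[15, 16, 4, 10, 16]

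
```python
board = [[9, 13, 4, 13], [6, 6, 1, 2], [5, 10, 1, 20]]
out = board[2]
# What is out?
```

board has 3 rows. Row 2 is [5, 10, 1, 20].

[5, 10, 1, 20]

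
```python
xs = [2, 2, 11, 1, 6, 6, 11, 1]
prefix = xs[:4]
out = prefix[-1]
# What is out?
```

xs has length 8. The slice xs[:4] selects indices [0, 1, 2, 3] (0->2, 1->2, 2->11, 3->1), giving [2, 2, 11, 1]. So prefix = [2, 2, 11, 1]. Then prefix[-1] = 1.

1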